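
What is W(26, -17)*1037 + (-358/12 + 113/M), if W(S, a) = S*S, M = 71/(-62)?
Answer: 298576367/426 ≈ 7.0088e+5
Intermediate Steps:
M = -71/62 (M = 71*(-1/62) = -71/62 ≈ -1.1452)
W(S, a) = S²
W(26, -17)*1037 + (-358/12 + 113/M) = 26²*1037 + (-358/12 + 113/(-71/62)) = 676*1037 + (-358*1/12 + 113*(-62/71)) = 701012 + (-179/6 - 7006/71) = 701012 - 54745/426 = 298576367/426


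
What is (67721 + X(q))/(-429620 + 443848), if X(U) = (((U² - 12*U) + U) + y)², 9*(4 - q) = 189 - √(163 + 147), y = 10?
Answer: 2069350207/93349908 - 99190*√310/288117 ≈ 16.106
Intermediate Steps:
q = -17 + √310/9 (q = 4 - (189 - √(163 + 147))/9 = 4 - (189 - √310)/9 = 4 + (-21 + √310/9) = -17 + √310/9 ≈ -15.044)
X(U) = (10 + U² - 11*U)² (X(U) = (((U² - 12*U) + U) + 10)² = ((U² - 11*U) + 10)² = (10 + U² - 11*U)²)
(67721 + X(q))/(-429620 + 443848) = (67721 + (10 + (-17 + √310/9)² - 11*(-17 + √310/9))²)/(-429620 + 443848) = (67721 + (10 + (-17 + √310/9)² + (187 - 11*√310/9))²)/14228 = (67721 + (197 + (-17 + √310/9)² - 11*√310/9)²)*(1/14228) = 67721/14228 + (197 + (-17 + √310/9)² - 11*√310/9)²/14228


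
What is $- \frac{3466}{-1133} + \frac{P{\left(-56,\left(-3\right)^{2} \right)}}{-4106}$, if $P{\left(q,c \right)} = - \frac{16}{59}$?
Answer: $\frac{419835246}{137236891} \approx 3.0592$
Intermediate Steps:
$P{\left(q,c \right)} = - \frac{16}{59}$ ($P{\left(q,c \right)} = \left(-16\right) \frac{1}{59} = - \frac{16}{59}$)
$- \frac{3466}{-1133} + \frac{P{\left(-56,\left(-3\right)^{2} \right)}}{-4106} = - \frac{3466}{-1133} - \frac{16}{59 \left(-4106\right)} = \left(-3466\right) \left(- \frac{1}{1133}\right) - - \frac{8}{121127} = \frac{3466}{1133} + \frac{8}{121127} = \frac{419835246}{137236891}$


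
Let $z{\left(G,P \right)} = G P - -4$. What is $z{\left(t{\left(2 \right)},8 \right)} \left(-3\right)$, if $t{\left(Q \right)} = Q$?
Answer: $-60$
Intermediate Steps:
$z{\left(G,P \right)} = 4 + G P$ ($z{\left(G,P \right)} = G P + 4 = 4 + G P$)
$z{\left(t{\left(2 \right)},8 \right)} \left(-3\right) = \left(4 + 2 \cdot 8\right) \left(-3\right) = \left(4 + 16\right) \left(-3\right) = 20 \left(-3\right) = -60$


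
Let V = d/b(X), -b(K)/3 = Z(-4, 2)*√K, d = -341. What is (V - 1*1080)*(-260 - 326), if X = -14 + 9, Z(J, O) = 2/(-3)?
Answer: 632880 - 99913*I*√5/5 ≈ 6.3288e+5 - 44682.0*I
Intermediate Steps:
Z(J, O) = -⅔ (Z(J, O) = 2*(-⅓) = -⅔)
X = -5
b(K) = 2*√K (b(K) = -(-2)*√K = 2*√K)
V = 341*I*√5/10 (V = -341*(-I*√5/10) = -(-341)*I*√5/10 = 341*I*√5/10 ≈ 76.25*I)
(V - 1*1080)*(-260 - 326) = (341*I*√5/10 - 1*1080)*(-260 - 326) = (341*I*√5/10 - 1080)*(-586) = (-1080 + 341*I*√5/10)*(-586) = 632880 - 99913*I*√5/5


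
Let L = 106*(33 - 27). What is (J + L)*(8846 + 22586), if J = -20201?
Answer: -614967080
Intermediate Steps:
L = 636 (L = 106*6 = 636)
(J + L)*(8846 + 22586) = (-20201 + 636)*(8846 + 22586) = -19565*31432 = -614967080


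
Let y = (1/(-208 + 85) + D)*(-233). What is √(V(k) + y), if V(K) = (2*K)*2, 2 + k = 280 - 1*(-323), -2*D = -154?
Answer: I*√235030614/123 ≈ 124.64*I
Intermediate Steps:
D = 77 (D = -½*(-154) = 77)
k = 601 (k = -2 + (280 - 1*(-323)) = -2 + (280 + 323) = -2 + 603 = 601)
V(K) = 4*K
y = -2206510/123 (y = (1/(-208 + 85) + 77)*(-233) = (1/(-123) + 77)*(-233) = (-1/123 + 77)*(-233) = (9470/123)*(-233) = -2206510/123 ≈ -17939.)
√(V(k) + y) = √(4*601 - 2206510/123) = √(2404 - 2206510/123) = √(-1910818/123) = I*√235030614/123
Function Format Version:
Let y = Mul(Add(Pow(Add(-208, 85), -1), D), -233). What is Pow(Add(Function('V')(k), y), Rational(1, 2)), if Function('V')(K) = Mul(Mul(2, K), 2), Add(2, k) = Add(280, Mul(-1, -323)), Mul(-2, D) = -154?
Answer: Mul(Rational(1, 123), I, Pow(235030614, Rational(1, 2))) ≈ Mul(124.64, I)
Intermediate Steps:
D = 77 (D = Mul(Rational(-1, 2), -154) = 77)
k = 601 (k = Add(-2, Add(280, Mul(-1, -323))) = Add(-2, Add(280, 323)) = Add(-2, 603) = 601)
Function('V')(K) = Mul(4, K)
y = Rational(-2206510, 123) (y = Mul(Add(Pow(Add(-208, 85), -1), 77), -233) = Mul(Add(Pow(-123, -1), 77), -233) = Mul(Add(Rational(-1, 123), 77), -233) = Mul(Rational(9470, 123), -233) = Rational(-2206510, 123) ≈ -17939.)
Pow(Add(Function('V')(k), y), Rational(1, 2)) = Pow(Add(Mul(4, 601), Rational(-2206510, 123)), Rational(1, 2)) = Pow(Add(2404, Rational(-2206510, 123)), Rational(1, 2)) = Pow(Rational(-1910818, 123), Rational(1, 2)) = Mul(Rational(1, 123), I, Pow(235030614, Rational(1, 2)))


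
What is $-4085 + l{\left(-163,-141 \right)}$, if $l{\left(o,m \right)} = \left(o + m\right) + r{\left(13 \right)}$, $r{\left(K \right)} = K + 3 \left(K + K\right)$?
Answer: $-4298$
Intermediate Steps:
$r{\left(K \right)} = 7 K$ ($r{\left(K \right)} = K + 3 \cdot 2 K = K + 6 K = 7 K$)
$l{\left(o,m \right)} = 91 + m + o$ ($l{\left(o,m \right)} = \left(o + m\right) + 7 \cdot 13 = \left(m + o\right) + 91 = 91 + m + o$)
$-4085 + l{\left(-163,-141 \right)} = -4085 - 213 = -4298$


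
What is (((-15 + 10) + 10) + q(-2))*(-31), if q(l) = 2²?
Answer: -279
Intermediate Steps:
q(l) = 4
(((-15 + 10) + 10) + q(-2))*(-31) = (((-15 + 10) + 10) + 4)*(-31) = ((-5 + 10) + 4)*(-31) = (5 + 4)*(-31) = 9*(-31) = -279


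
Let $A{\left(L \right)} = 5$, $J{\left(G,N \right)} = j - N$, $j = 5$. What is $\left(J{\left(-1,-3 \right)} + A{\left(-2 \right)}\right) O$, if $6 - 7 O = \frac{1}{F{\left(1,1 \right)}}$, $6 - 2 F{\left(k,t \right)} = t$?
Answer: $\frac{52}{5} \approx 10.4$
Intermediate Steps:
$F{\left(k,t \right)} = 3 - \frac{t}{2}$
$J{\left(G,N \right)} = 5 - N$
$O = \frac{4}{5}$ ($O = \frac{6}{7} - \frac{1}{7 \left(3 - \frac{1}{2}\right)} = \frac{6}{7} - \frac{1}{7 \cdot \frac{5}{2}} = \frac{6}{7} - \frac{2}{35} = \frac{4}{5} \approx 0.8$)
$\left(J{\left(-1,-3 \right)} + A{\left(-2 \right)}\right) O = \left(\left(5 - -3\right) + 5\right) \frac{4}{5} = \left(\left(5 + 3\right) + 5\right) \frac{4}{5} = \left(8 + 5\right) \frac{4}{5} = 13 \cdot \frac{4}{5} = \frac{52}{5}$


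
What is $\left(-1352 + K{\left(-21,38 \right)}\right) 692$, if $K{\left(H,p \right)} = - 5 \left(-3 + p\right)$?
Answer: $-1056684$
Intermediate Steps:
$K{\left(H,p \right)} = 15 - 5 p$
$\left(-1352 + K{\left(-21,38 \right)}\right) 692 = \left(-1352 + \left(15 - 190\right)\right) 692 = \left(-1352 - 175\right) 692 = \left(-1527\right) 692 = -1056684$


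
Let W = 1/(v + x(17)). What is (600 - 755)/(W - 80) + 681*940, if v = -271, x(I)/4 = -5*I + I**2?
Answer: 27909548335/43599 ≈ 6.4014e+5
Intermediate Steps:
x(I) = -20*I + 4*I**2 (x(I) = 4*(-5*I + I**2) = 4*(I**2 - 5*I) = -20*I + 4*I**2)
W = 1/545 (W = 1/(-271 + 4*17*(-5 + 17)) = 1/(-271 + 4*17*12) = 1/(-271 + 816) = 1/545 ≈ 0.0018349)
(600 - 755)/(W - 80) + 681*940 = (600 - 755)/(1/545 - 80) + 681*940 = -155/(-43599/545) + 640140 = -155*(-545/43599) + 640140 = 84475/43599 + 640140 = 27909548335/43599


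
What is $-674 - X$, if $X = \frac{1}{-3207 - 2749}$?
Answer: $- \frac{4014343}{5956} \approx -674.0$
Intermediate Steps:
$X = - \frac{1}{5956}$ ($X = \frac{1}{-5956} = - \frac{1}{5956} \approx -0.0001679$)
$-674 - X = -674 - - \frac{1}{5956} = -674 + \frac{1}{5956} = - \frac{4014343}{5956}$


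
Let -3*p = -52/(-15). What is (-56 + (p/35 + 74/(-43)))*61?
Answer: -238594546/67725 ≈ -3523.0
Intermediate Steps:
p = -52/45 (p = -(-52)/(3*(-15)) = -(-52)*(-1)/(3*15) = -⅓*52/15 = -52/45 ≈ -1.1556)
(-56 + (p/35 + 74/(-43)))*61 = (-56 + (-52/45/35 + 74/(-43)))*61 = (-56 + (-52/45*1/35 + 74*(-1/43)))*61 = (-56 + (-52/1575 - 74/43))*61 = (-56 - 118786/67725)*61 = -3911386/67725*61 = -238594546/67725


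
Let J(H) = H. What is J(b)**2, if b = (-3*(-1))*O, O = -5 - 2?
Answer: 441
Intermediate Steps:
O = -7
b = -21 (b = -3*(-1)*(-7) = 3*(-7) = -21)
J(b)**2 = (-21)**2 = 441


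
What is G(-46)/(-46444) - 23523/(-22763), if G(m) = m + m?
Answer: 16097006/15547129 ≈ 1.0354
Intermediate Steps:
G(m) = 2*m
G(-46)/(-46444) - 23523/(-22763) = (2*(-46))/(-46444) - 23523/(-22763) = -92*(-1/46444) - 23523*(-1/22763) = 23/11611 + 23523/22763 = 16097006/15547129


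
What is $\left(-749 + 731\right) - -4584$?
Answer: $4566$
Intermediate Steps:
$\left(-749 + 731\right) - -4584 = -18 + 4584 = 4566$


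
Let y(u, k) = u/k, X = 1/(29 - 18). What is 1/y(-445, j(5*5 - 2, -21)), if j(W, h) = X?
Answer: -1/4895 ≈ -0.00020429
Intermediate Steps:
X = 1/11 ≈ 0.090909
j(W, h) = 1/11
1/y(-445, j(5*5 - 2, -21)) = 1/(-445/1/11) = 1/(-445*11) = 1/(-4895) = -1/4895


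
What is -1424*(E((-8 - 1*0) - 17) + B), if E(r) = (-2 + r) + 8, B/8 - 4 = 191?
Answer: -2194384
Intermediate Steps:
B = 1560 (B = 32 + 8*191 = 32 + 1528 = 1560)
E(r) = 6 + r
-1424*(E((-8 - 1*0) - 17) + B) = -1424*((6 + ((-8 - 1*0) - 17)) + 1560) = -1424*((6 + ((-8 + 0) - 17)) + 1560) = -1424*((6 + (-8 - 17)) + 1560) = -1424*((6 - 25) + 1560) = -1424*(-19 + 1560) = -1424*1541 = -2194384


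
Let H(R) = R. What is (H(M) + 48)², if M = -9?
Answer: 1521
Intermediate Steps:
(H(M) + 48)² = (-9 + 48)² = 39² = 1521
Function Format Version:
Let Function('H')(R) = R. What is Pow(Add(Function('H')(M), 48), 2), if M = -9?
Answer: 1521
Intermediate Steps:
Pow(Add(Function('H')(M), 48), 2) = Pow(Add(-9, 48), 2) = Pow(39, 2) = 1521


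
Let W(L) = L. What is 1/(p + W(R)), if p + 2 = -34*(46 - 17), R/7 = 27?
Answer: -1/799 ≈ -0.0012516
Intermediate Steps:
R = 189 (R = 7*27 = 189)
p = -988 (p = -2 - 34*(46 - 17) = -2 - 34*29 = -2 - 986 = -988)
1/(p + W(R)) = 1/(-988 + 189) = 1/(-799) = -1/799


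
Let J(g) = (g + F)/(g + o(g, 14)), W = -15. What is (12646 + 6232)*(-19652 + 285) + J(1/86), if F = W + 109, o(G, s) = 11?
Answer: -346232875937/947 ≈ -3.6561e+8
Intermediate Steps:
F = 94 (F = -15 + 109 = 94)
J(g) = (94 + g)/(11 + g) (J(g) = (g + 94)/(g + 11) = (94 + g)/(11 + g))
(12646 + 6232)*(-19652 + 285) + J(1/86) = (12646 + 6232)*(-19652 + 285) + (94 + 1/86)/(11 + 1/86) = 18878*(-19367) + (94 + 1/86)/(11 + 1/86) = -365610226 + (8085/86)/(947/86) = -365610226 + (86/947)*(8085/86) = -365610226 + 8085/947 = -346232875937/947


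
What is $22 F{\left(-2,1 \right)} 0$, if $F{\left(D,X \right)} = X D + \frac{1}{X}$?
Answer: $0$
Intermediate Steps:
$F{\left(D,X \right)} = \frac{1}{X} + D X$ ($F{\left(D,X \right)} = D X + \frac{1}{X} = \frac{1}{X} + D X$)
$22 F{\left(-2,1 \right)} 0 = 22 \left(1^{-1} - 2\right) 0 = 22 \left(1 - 2\right) 0 = 22 \left(-1\right) 0 = \left(-22\right) 0 = 0$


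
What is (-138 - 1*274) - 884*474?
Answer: -419428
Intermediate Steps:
(-138 - 1*274) - 884*474 = (-138 - 274) - 419016 = -412 - 419016 = -419428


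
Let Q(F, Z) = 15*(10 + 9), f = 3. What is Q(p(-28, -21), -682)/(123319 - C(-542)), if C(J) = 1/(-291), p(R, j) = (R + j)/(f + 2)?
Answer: 16587/7177166 ≈ 0.0023111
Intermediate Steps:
p(R, j) = R/5 + j/5 (p(R, j) = (R + j)/(3 + 2) = (R + j)/5 = (R + j)*(1/5) = R/5 + j/5)
Q(F, Z) = 285 (Q(F, Z) = 15*19 = 285)
C(J) = -1/291
Q(p(-28, -21), -682)/(123319 - C(-542)) = 285/(123319 - 1*(-1/291)) = 285/(123319 + 1/291) = 285/(35885830/291) = 285*(291/35885830) = 16587/7177166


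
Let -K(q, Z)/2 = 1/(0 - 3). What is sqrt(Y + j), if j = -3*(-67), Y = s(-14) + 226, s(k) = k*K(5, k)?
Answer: sqrt(3759)/3 ≈ 20.437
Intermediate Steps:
K(q, Z) = 2/3 (K(q, Z) = -2/(0 - 3) = -2/(-3) = -2*(-1/3) = 2/3)
s(k) = 2*k/3 (s(k) = k*(2/3) = 2*k/3)
Y = 650/3 (Y = (2/3)*(-14) + 226 = -28/3 + 226 = 650/3 ≈ 216.67)
j = 201
sqrt(Y + j) = sqrt(650/3 + 201) = sqrt(1253/3) = sqrt(3759)/3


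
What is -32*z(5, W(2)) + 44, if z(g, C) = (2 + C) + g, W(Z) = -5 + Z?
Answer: -84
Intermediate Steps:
z(g, C) = 2 + C + g
-32*z(5, W(2)) + 44 = -32*(2 + (-5 + 2) + 5) + 44 = -32*(2 - 3 + 5) + 44 = -32*4 + 44 = -128 + 44 = -84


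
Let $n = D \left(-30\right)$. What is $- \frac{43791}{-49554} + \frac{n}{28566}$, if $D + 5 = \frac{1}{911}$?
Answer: $\frac{307667921}{346101654} \approx 0.88895$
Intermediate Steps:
$D = - \frac{4554}{911}$ ($D = -5 + \frac{1}{911} = - \frac{4554}{911} \approx -4.9989$)
$n = \frac{136620}{911}$ ($n = \left(- \frac{4554}{911}\right) \left(-30\right) = \frac{136620}{911} \approx 149.97$)
$- \frac{43791}{-49554} + \frac{n}{28566} = - \frac{43791}{-49554} + \frac{136620}{911 \cdot 28566} = \left(-43791\right) \left(- \frac{1}{49554}\right) + \frac{136620}{911} \cdot \frac{1}{28566} = \frac{14597}{16518} + \frac{110}{20953} = \frac{307667921}{346101654}$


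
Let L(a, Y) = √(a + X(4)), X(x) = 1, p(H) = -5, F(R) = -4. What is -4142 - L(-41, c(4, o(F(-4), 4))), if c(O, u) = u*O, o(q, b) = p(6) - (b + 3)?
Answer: -4142 - 2*I*√10 ≈ -4142.0 - 6.3246*I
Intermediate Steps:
o(q, b) = -8 - b (o(q, b) = -5 - (b + 3) = -5 - (3 + b) = -5 + (-3 - b) = -8 - b)
c(O, u) = O*u
L(a, Y) = √(1 + a) (L(a, Y) = √(a + 1) = √(1 + a))
-4142 - L(-41, c(4, o(F(-4), 4))) = -4142 - √(1 - 41) = -4142 - √(-40) = -4142 - 2*I*√10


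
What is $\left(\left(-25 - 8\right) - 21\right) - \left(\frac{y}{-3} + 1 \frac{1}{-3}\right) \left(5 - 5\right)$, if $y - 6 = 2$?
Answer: $-54$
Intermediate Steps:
$y = 8$ ($y = 6 + 2 = 8$)
$\left(\left(-25 - 8\right) - 21\right) - \left(\frac{y}{-3} + 1 \frac{1}{-3}\right) \left(5 - 5\right) = \left(\left(-25 - 8\right) - 21\right) - \left(\frac{8}{-3} + 1 \frac{1}{-3}\right) \left(5 - 5\right) = \left(-33 - 21\right) - \left(8 \left(- \frac{1}{3}\right) + 1 \left(- \frac{1}{3}\right)\right) 0 = -54 - \left(- \frac{8}{3} - \frac{1}{3}\right) 0 = -54 - \left(-3\right) 0 = -54 - 0 = -54 + 0 = -54$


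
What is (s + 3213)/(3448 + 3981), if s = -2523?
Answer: 30/323 ≈ 0.092879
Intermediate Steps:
(s + 3213)/(3448 + 3981) = (-2523 + 3213)/(3448 + 3981) = 690/7429 = 690*(1/7429) = 30/323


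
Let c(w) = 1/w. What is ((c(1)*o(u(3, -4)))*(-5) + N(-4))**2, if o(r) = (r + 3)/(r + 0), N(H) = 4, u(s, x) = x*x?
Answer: 961/256 ≈ 3.7539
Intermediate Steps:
u(s, x) = x**2
o(r) = (3 + r)/r
((c(1)*o(u(3, -4)))*(-5) + N(-4))**2 = ((((3 + (-4)**2)/((-4)**2))/1)*(-5) + 4)**2 = ((1*((3 + 16)/16))*(-5) + 4)**2 = ((1*((1/16)*19))*(-5) + 4)**2 = ((1*(19/16))*(-5) + 4)**2 = ((19/16)*(-5) + 4)**2 = (-95/16 + 4)**2 = (-31/16)**2 = 961/256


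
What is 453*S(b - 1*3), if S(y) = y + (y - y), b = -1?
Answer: -1812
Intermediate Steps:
S(y) = y (S(y) = y + 0 = y)
453*S(b - 1*3) = 453*(-1 - 1*3) = 453*(-1 - 3) = 453*(-4) = -1812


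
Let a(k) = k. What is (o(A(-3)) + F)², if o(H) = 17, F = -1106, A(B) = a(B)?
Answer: 1185921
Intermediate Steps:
A(B) = B
(o(A(-3)) + F)² = (17 - 1106)² = (-1089)² = 1185921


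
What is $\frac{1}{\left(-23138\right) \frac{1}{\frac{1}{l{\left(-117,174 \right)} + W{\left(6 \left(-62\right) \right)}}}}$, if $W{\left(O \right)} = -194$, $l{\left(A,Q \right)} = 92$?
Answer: $\frac{1}{2360076} \approx 4.2372 \cdot 10^{-7}$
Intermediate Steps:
$\frac{1}{\left(-23138\right) \frac{1}{\frac{1}{l{\left(-117,174 \right)} + W{\left(6 \left(-62\right) \right)}}}} = \frac{1}{\left(-23138\right) \frac{1}{\frac{1}{92 - 194}}} = \frac{1}{\left(-23138\right) \frac{1}{\frac{1}{-102}}} = \frac{1}{\left(-23138\right) \frac{1}{- \frac{1}{102}}} = \frac{1}{\left(-23138\right) \left(-102\right)} = \frac{1}{2360076}$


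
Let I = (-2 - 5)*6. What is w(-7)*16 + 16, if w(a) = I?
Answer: -656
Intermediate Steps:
I = -42 (I = -7*6 = -42)
w(a) = -42
w(-7)*16 + 16 = -42*16 + 16 = -672 + 16 = -656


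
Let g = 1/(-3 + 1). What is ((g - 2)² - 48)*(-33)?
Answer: 5511/4 ≈ 1377.8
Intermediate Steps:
g = -½ (g = 1/(-2) = -½ ≈ -0.50000)
((g - 2)² - 48)*(-33) = ((-½ - 2)² - 48)*(-33) = ((-5/2)² - 48)*(-33) = (25/4 - 48)*(-33) = -167/4*(-33) = 5511/4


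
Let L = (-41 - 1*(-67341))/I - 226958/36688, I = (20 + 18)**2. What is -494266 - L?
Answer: -3273388068825/6622184 ≈ -4.9431e+5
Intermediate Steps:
I = 1444 (I = 38**2 = 1444)
L = 267671881/6622184 (L = (-41 - 1*(-67341))/1444 - 226958/36688 = (-41 + 67341)*(1/1444) - 226958*1/36688 = 67300*(1/1444) - 113479/18344 = 16825/361 - 113479/18344 = 267671881/6622184 ≈ 40.420)
-494266 - L = -494266 - 1*267671881/6622184 = -494266 - 267671881/6622184 = -3273388068825/6622184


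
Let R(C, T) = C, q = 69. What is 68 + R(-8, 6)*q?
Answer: -484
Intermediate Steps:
68 + R(-8, 6)*q = 68 - 8*69 = 68 - 552 = -484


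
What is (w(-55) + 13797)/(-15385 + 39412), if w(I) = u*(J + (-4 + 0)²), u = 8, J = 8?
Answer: 4663/8009 ≈ 0.58222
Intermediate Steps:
w(I) = 192 (w(I) = 8*(8 + (-4 + 0)²) = 8*(8 + (-4)²) = 8*(8 + 16) = 8*24 = 192)
(w(-55) + 13797)/(-15385 + 39412) = (192 + 13797)/(-15385 + 39412) = 13989/24027 = 13989*(1/24027) = 4663/8009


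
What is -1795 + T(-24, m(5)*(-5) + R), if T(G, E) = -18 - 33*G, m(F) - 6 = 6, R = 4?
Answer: -1021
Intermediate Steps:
m(F) = 12 (m(F) = 6 + 6 = 12)
T(G, E) = -18 - 33*G
-1795 + T(-24, m(5)*(-5) + R) = -1795 + (-18 - 33*(-24)) = -1795 + (-18 + 792) = -1795 + 774 = -1021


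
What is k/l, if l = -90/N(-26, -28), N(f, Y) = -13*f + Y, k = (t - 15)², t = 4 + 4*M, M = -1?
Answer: -775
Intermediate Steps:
t = 0 (t = 4 + 4*(-1) = 4 - 4 = 0)
k = 225 (k = (0 - 15)² = (-15)² = 225)
N(f, Y) = Y - 13*f
l = -9/31 (l = -90/(-28 - 13*(-26)) = -90/(-28 + 338) = -90/310 = -90*1/310 = -9/31 ≈ -0.29032)
k/l = 225/(-9/31) = 225*(-31/9) = -775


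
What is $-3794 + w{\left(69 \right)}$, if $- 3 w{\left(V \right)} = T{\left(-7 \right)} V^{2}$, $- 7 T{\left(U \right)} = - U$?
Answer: $-2207$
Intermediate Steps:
$T{\left(U \right)} = \frac{U}{7}$ ($T{\left(U \right)} = - \frac{\left(-1\right) U}{7} = \frac{U}{7}$)
$w{\left(V \right)} = \frac{V^{2}}{3}$ ($w{\left(V \right)} = - \frac{\frac{1}{7} \left(-7\right) V^{2}}{3} = - \frac{\left(-1\right) V^{2}}{3} = \frac{V^{2}}{3}$)
$-3794 + w{\left(69 \right)} = -3794 + \frac{69^{2}}{3} = -3794 + \frac{1}{3} \cdot 4761 = -3794 + 1587 = -2207$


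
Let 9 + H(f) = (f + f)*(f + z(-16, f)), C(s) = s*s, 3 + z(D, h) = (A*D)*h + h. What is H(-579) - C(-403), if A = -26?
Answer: 280102532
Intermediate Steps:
z(D, h) = -3 + h - 26*D*h (z(D, h) = -3 + ((-26*D)*h + h) = -3 + (-26*D*h + h) = -3 + (h - 26*D*h) = -3 + h - 26*D*h)
C(s) = s²
H(f) = -9 + 2*f*(-3 + 418*f) (H(f) = -9 + (f + f)*(f + (-3 + f - 26*(-16)*f)) = -9 + (2*f)*(f + (-3 + f + 416*f)) = -9 + (2*f)*(f + (-3 + 417*f)) = -9 + (2*f)*(-3 + 418*f) = -9 + 2*f*(-3 + 418*f))
H(-579) - C(-403) = (-9 - 6*(-579) + 836*(-579)²) - 1*(-403)² = (-9 + 3474 + 836*335241) - 1*162409 = (-9 + 3474 + 280261476) - 162409 = 280264941 - 162409 = 280102532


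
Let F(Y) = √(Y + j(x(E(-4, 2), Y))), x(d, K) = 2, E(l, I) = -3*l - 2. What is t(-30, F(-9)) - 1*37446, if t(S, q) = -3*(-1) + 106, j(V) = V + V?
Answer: -37337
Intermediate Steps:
E(l, I) = -2 - 3*l
j(V) = 2*V
F(Y) = √(4 + Y) (F(Y) = √(Y + 2*2) = √(Y + 4) = √(4 + Y))
t(S, q) = 109 (t(S, q) = 3 + 106 = 109)
t(-30, F(-9)) - 1*37446 = 109 - 1*37446 = 109 - 37446 = -37337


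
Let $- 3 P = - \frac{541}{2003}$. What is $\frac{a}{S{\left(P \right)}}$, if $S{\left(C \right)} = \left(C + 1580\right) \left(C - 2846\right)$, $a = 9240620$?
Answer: $- \frac{333661055450220}{162370600978553} \approx -2.0549$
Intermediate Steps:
$P = \frac{541}{6009}$ ($P = - \frac{\left(-541\right) \frac{1}{2003}}{3} = \left(- \frac{1}{3}\right) \left(- \frac{541}{2003}\right) = \frac{541}{6009} \approx 0.090032$)
$S{\left(C \right)} = \left(-2846 + C\right) \left(1580 + C\right)$ ($S{\left(C \right)} = \left(1580 + C\right) \left(-2846 + C\right) = \left(-2846 + C\right) \left(1580 + C\right)$)
$\frac{a}{S{\left(P \right)}} = \frac{9240620}{-4496680 + \left(\frac{541}{6009}\right)^{2} - \frac{228302}{2003}} = \frac{9240620}{-4496680 + \frac{292681}{36108081} - \frac{228302}{2003}} = \frac{9240620}{- \frac{162370600978553}{36108081}} = 9240620 \left(- \frac{36108081}{162370600978553}\right) = - \frac{333661055450220}{162370600978553}$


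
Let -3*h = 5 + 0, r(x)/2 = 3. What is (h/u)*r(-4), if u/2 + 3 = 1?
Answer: 5/2 ≈ 2.5000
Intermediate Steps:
r(x) = 6 (r(x) = 2*3 = 6)
h = -5/3 (h = -(5 + 0)/3 = -⅓*5 = -5/3 ≈ -1.6667)
u = -4 (u = -6 + 2*1 = -6 + 2 = -4)
(h/u)*r(-4) = -5/3/(-4)*6 = -5/3*(-¼)*6 = (5/12)*6 = 5/2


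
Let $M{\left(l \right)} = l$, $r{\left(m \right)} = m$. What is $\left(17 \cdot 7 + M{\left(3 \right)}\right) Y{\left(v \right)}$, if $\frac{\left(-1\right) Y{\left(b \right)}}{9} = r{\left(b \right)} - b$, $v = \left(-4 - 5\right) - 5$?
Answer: $0$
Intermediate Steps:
$v = -14$ ($v = -9 - 5 = -14$)
$Y{\left(b \right)} = 0$ ($Y{\left(b \right)} = - 9 \left(b - b\right) = \left(-9\right) 0 = 0$)
$\left(17 \cdot 7 + M{\left(3 \right)}\right) Y{\left(v \right)} = \left(17 \cdot 7 + 3\right) 0 = \left(119 + 3\right) 0 = 122 \cdot 0 = 0$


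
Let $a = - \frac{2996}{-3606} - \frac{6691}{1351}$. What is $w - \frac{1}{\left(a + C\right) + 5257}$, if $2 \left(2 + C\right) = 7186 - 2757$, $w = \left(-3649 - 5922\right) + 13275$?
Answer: $\frac{134711244562462}{36369127817} \approx 3704.0$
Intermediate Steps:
$a = - \frac{10040075}{2435853}$ ($a = \left(-2996\right) \left(- \frac{1}{3606}\right) - \frac{6691}{1351} = \frac{1498}{1803} - \frac{6691}{1351} = - \frac{10040075}{2435853} \approx -4.1218$)
$w = 3704$ ($w = -9571 + 13275 = 3704$)
$C = \frac{4425}{2}$ ($C = -2 + \frac{7186 - 2757}{2} = -2 + \frac{1}{2} \cdot 4429 = -2 + \frac{4429}{2} = \frac{4425}{2} \approx 2212.5$)
$w - \frac{1}{\left(a + C\right) + 5257} = 3704 - \frac{1}{\left(- \frac{10040075}{2435853} + \frac{4425}{2}\right) + 5257} = 3704 - \frac{1}{\frac{10758569375}{4871706} + 5257} = 3704 - \frac{1}{\frac{36369127817}{4871706}} = 3704 - \frac{4871706}{36369127817} = \frac{134711244562462}{36369127817}$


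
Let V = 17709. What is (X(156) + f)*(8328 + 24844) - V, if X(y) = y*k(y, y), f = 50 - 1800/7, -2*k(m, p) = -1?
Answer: -30111451/7 ≈ -4.3016e+6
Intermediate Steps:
k(m, p) = ½ (k(m, p) = -½*(-1) = ½)
f = -1450/7 (f = 50 - 1800/7 = -1450/7 ≈ -207.14)
X(y) = y/2 (X(y) = y*(½) = y/2)
(X(156) + f)*(8328 + 24844) - V = ((½)*156 - 1450/7)*(8328 + 24844) - 1*17709 = (78 - 1450/7)*33172 - 17709 = -904/7*33172 - 17709 = -29987488/7 - 17709 = -30111451/7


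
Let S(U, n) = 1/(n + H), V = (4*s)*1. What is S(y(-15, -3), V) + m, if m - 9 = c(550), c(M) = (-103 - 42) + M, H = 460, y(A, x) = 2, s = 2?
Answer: 193753/468 ≈ 414.00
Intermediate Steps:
V = 8 (V = (4*2)*1 = 8*1 = 8)
c(M) = -145 + M
S(U, n) = 1/(460 + n) (S(U, n) = 1/(n + 460) = 1/(460 + n))
m = 414 (m = 9 + (-145 + 550) = 9 + 405 = 414)
S(y(-15, -3), V) + m = 1/(460 + 8) + 414 = 1/468 + 414 = 193753/468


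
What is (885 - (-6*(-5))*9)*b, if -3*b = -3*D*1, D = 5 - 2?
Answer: 1845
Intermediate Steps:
D = 3
b = 3 (b = -(-3*3)/3 = -(-3) = -⅓*(-9) = 3)
(885 - (-6*(-5))*9)*b = (885 - (-6*(-5))*9)*3 = (885 - 30*9)*3 = (885 - 1*270)*3 = (885 - 270)*3 = 615*3 = 1845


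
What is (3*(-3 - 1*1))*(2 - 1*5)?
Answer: 36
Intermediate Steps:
(3*(-3 - 1*1))*(2 - 1*5) = (3*(-3 - 1))*(2 - 5) = (3*(-4))*(-3) = -12*(-3) = 36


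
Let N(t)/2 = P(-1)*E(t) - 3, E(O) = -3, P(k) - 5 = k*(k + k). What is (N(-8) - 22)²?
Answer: 4900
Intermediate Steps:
P(k) = 5 + 2*k² (P(k) = 5 + k*(k + k) = 5 + k*(2*k) = 5 + 2*k²)
N(t) = -48 (N(t) = 2*((5 + 2*(-1)²)*(-3) - 3) = 2*((5 + 2*1)*(-3) - 3) = 2*((5 + 2)*(-3) - 3) = 2*(7*(-3) - 3) = 2*(-21 - 3) = 2*(-24) = -48)
(N(-8) - 22)² = (-48 - 22)² = (-70)² = 4900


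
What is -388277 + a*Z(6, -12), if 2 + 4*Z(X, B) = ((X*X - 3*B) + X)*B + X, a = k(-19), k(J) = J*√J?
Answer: -388277 + 4427*I*√19 ≈ -3.8828e+5 + 19297.0*I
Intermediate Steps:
k(J) = J^(3/2)
a = -19*I*√19 (a = (-19)^(3/2) = -19*I*√19 ≈ -82.819*I)
Z(X, B) = -½ + X/4 + B*(X + X² - 3*B)/4 (Z(X, B) = -½ + (((X*X - 3*B) + X)*B + X)/4 = -½ + (((X² - 3*B) + X)*B + X)/4 = -½ + ((X + X² - 3*B)*B + X)/4 = -½ + (B*(X + X² - 3*B) + X)/4 = -½ + (X + B*(X + X² - 3*B))/4 = -½ + (X/4 + B*(X + X² - 3*B)/4) = -½ + X/4 + B*(X + X² - 3*B)/4)
-388277 + a*Z(6, -12) = -388277 + (-19*I*√19)*(-½ - ¾*(-12)² + (¼)*6 + (¼)*(-12)*6 + (¼)*(-12)*6²) = -388277 + (-19*I*√19)*(-½ - ¾*144 + 3/2 - 18 + (¼)*(-12)*36) = -388277 + (-19*I*√19)*(-½ - 108 + 3/2 - 18 - 108) = -388277 - 19*I*√19*(-233) = -388277 + 4427*I*√19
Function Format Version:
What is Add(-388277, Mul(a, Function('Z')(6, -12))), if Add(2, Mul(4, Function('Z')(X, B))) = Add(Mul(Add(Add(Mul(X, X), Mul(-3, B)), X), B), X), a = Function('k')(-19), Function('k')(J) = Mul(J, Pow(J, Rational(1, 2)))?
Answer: Add(-388277, Mul(4427, I, Pow(19, Rational(1, 2)))) ≈ Add(-3.8828e+5, Mul(19297., I))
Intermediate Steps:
Function('k')(J) = Pow(J, Rational(3, 2))
a = Mul(-19, I, Pow(19, Rational(1, 2))) (a = Pow(-19, Rational(3, 2)) = Mul(-19, I, Pow(19, Rational(1, 2))) ≈ Mul(-82.819, I))
Function('Z')(X, B) = Add(Rational(-1, 2), Mul(Rational(1, 4), X), Mul(Rational(1, 4), B, Add(X, Pow(X, 2), Mul(-3, B)))) (Function('Z')(X, B) = Add(Rational(-1, 2), Mul(Rational(1, 4), Add(Mul(Add(Add(Mul(X, X), Mul(-3, B)), X), B), X))) = Add(Rational(-1, 2), Mul(Rational(1, 4), Add(Mul(Add(Add(Pow(X, 2), Mul(-3, B)), X), B), X))) = Add(Rational(-1, 2), Mul(Rational(1, 4), Add(Mul(Add(X, Pow(X, 2), Mul(-3, B)), B), X))) = Add(Rational(-1, 2), Mul(Rational(1, 4), Add(Mul(B, Add(X, Pow(X, 2), Mul(-3, B))), X))) = Add(Rational(-1, 2), Mul(Rational(1, 4), Add(X, Mul(B, Add(X, Pow(X, 2), Mul(-3, B)))))) = Add(Rational(-1, 2), Add(Mul(Rational(1, 4), X), Mul(Rational(1, 4), B, Add(X, Pow(X, 2), Mul(-3, B))))) = Add(Rational(-1, 2), Mul(Rational(1, 4), X), Mul(Rational(1, 4), B, Add(X, Pow(X, 2), Mul(-3, B)))))
Add(-388277, Mul(a, Function('Z')(6, -12))) = Add(-388277, Mul(Mul(-19, I, Pow(19, Rational(1, 2))), Add(Rational(-1, 2), Mul(Rational(-3, 4), Pow(-12, 2)), Mul(Rational(1, 4), 6), Mul(Rational(1, 4), -12, 6), Mul(Rational(1, 4), -12, Pow(6, 2))))) = Add(-388277, Mul(Mul(-19, I, Pow(19, Rational(1, 2))), Add(Rational(-1, 2), Mul(Rational(-3, 4), 144), Rational(3, 2), -18, Mul(Rational(1, 4), -12, 36)))) = Add(-388277, Mul(Mul(-19, I, Pow(19, Rational(1, 2))), Add(Rational(-1, 2), -108, Rational(3, 2), -18, -108))) = Add(-388277, Mul(Mul(-19, I, Pow(19, Rational(1, 2))), -233)) = Add(-388277, Mul(4427, I, Pow(19, Rational(1, 2))))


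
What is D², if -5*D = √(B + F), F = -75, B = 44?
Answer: -31/25 ≈ -1.2400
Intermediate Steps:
D = -I*√31/5 (D = -√(44 - 75)/5 = -I*√31/5 ≈ -1.1136*I)
D² = (-I*√31/5)² = -31/25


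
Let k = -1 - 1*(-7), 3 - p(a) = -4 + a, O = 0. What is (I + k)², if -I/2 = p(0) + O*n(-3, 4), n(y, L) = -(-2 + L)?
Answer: 64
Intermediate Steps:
n(y, L) = 2 - L
p(a) = 7 - a (p(a) = 3 - (-4 + a) = 3 + (4 - a) = 7 - a)
k = 6 (k = -1 + 7 = 6)
I = -14 (I = -2*((7 - 1*0) + 0*(2 - 1*4)) = -2*((7 + 0) + 0*(2 - 4)) = -2*(7 + 0*(-2)) = -2*(7 + 0) = -2*7 = -14)
(I + k)² = (-14 + 6)² = (-8)² = 64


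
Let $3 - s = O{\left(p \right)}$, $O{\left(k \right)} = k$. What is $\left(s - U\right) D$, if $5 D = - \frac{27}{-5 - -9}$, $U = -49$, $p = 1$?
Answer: $- \frac{1377}{20} \approx -68.85$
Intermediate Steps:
$s = 2$ ($s = 3 - 1 = 2$)
$D = - \frac{27}{20}$ ($D = \frac{\left(-27\right) \frac{1}{-5 - -9}}{5} = \frac{\left(-27\right) \frac{1}{-5 + 9}}{5} = \frac{\left(-27\right) \frac{1}{4}}{5} = \frac{1}{5} \left(- \frac{27}{4}\right) = - \frac{27}{20} \approx -1.35$)
$\left(s - U\right) D = \left(2 - -49\right) \left(- \frac{27}{20}\right) = \left(2 + 49\right) \left(- \frac{27}{20}\right) = 51 \left(- \frac{27}{20}\right) = - \frac{1377}{20}$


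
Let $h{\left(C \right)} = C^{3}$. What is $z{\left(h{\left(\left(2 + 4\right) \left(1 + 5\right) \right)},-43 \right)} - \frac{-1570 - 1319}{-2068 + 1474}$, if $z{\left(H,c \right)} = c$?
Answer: $- \frac{1053}{22} \approx -47.864$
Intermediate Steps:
$z{\left(h{\left(\left(2 + 4\right) \left(1 + 5\right) \right)},-43 \right)} - \frac{-1570 - 1319}{-2068 + 1474} = -43 - \frac{-1570 - 1319}{-2068 + 1474} = -43 - - \frac{2889}{-594} = -43 - \left(-2889\right) \left(- \frac{1}{594}\right) = -43 - \frac{107}{22} = - \frac{1053}{22}$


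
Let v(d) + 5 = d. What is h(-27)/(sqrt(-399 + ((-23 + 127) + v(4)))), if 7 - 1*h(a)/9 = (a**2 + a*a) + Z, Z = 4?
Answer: 13095*I*sqrt(74)/148 ≈ 761.13*I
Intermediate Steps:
v(d) = -5 + d
h(a) = 27 - 18*a**2 (h(a) = 63 - 9*((a**2 + a*a) + 4) = 63 - 9*((a**2 + a**2) + 4) = 63 - 9*(2*a**2 + 4) = 63 - 9*(4 + 2*a**2) = 63 + (-36 - 18*a**2) = 27 - 18*a**2)
h(-27)/(sqrt(-399 + ((-23 + 127) + v(4)))) = (27 - 18*(-27)**2)/(sqrt(-399 + ((-23 + 127) + (-5 + 4)))) = (27 - 18*729)/(sqrt(-399 + (104 - 1))) = (27 - 13122)/(sqrt(-399 + 103)) = -13095*(-I*sqrt(74)/148) = -(-13095)*I*sqrt(74)/148 = 13095*I*sqrt(74)/148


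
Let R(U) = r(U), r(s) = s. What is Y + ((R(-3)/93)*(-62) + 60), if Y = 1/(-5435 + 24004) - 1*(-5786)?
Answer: 108591513/18569 ≈ 5848.0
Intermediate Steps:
R(U) = U
Y = 107440235/18569 (Y = 1/18569 + 5786 = 107440235/18569 ≈ 5786.0)
Y + ((R(-3)/93)*(-62) + 60) = 107440235/18569 + (-3/93*(-62) + 60) = 107440235/18569 + (-3*1/93*(-62) + 60) = 107440235/18569 + (-1/31*(-62) + 60) = 107440235/18569 + (2 + 60) = 107440235/18569 + 62 = 108591513/18569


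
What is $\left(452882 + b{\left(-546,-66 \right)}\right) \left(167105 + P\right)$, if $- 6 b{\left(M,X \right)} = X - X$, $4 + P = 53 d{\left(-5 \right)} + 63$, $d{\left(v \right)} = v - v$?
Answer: $75705566648$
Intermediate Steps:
$d{\left(v \right)} = 0$
$P = 59$ ($P = -4 + \left(53 \cdot 0 + 63\right) = -4 + \left(0 + 63\right) = -4 + 63 = 59$)
$b{\left(M,X \right)} = 0$ ($b{\left(M,X \right)} = - \frac{X - X}{6} = \left(- \frac{1}{6}\right) 0 = 0$)
$\left(452882 + b{\left(-546,-66 \right)}\right) \left(167105 + P\right) = \left(452882 + 0\right) \left(167105 + 59\right) = 452882 \cdot 167164 = 75705566648$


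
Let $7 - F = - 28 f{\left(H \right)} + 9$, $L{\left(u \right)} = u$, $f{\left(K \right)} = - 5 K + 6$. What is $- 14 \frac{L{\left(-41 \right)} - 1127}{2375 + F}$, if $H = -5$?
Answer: $\frac{2336}{463} \approx 5.0454$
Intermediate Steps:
$f{\left(K \right)} = 6 - 5 K$
$F = 866$ ($F = 7 - \left(- 28 \left(6 - -25\right) + 9\right) = 7 - \left(- 28 \left(6 + 25\right) + 9\right) = 7 - \left(\left(-28\right) 31 + 9\right) = 7 - \left(-868 + 9\right) = 7 - -859 = 7 + 859 = 866$)
$- 14 \frac{L{\left(-41 \right)} - 1127}{2375 + F} = - 14 \frac{-41 - 1127}{2375 + 866} = - 14 \left(- \frac{1168}{3241}\right) = - 14 \left(\left(-1168\right) \frac{1}{3241}\right) = \left(-14\right) \left(- \frac{1168}{3241}\right) = \frac{2336}{463}$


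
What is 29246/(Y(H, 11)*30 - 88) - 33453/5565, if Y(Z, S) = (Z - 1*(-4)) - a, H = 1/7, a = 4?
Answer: -27592414/77645 ≈ -355.37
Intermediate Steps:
H = ⅐ ≈ 0.14286
Y(Z, S) = Z (Y(Z, S) = (Z - 1*(-4)) - 1*4 = (Z + 4) - 4 = (4 + Z) - 4 = Z)
29246/(Y(H, 11)*30 - 88) - 33453/5565 = 29246/((⅐)*30 - 88) - 33453/5565 = 29246/(30/7 - 88) - 33453*1/5565 = 29246/(-586/7) - 1593/265 = 29246*(-7/586) - 1593/265 = -102361/293 - 1593/265 = -27592414/77645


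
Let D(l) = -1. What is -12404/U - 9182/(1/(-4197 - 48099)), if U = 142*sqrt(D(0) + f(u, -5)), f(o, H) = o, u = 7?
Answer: 480181872 - 3101*sqrt(6)/213 ≈ 4.8018e+8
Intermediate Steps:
U = 142*sqrt(6) (U = 142*sqrt(-1 + 7) = 142*sqrt(6) ≈ 347.83)
-12404/U - 9182/(1/(-4197 - 48099)) = -12404*sqrt(6)/852 - 9182/(1/(-4197 - 48099)) = -3101*sqrt(6)/213 - 9182/(1/(-52296)) = -3101*sqrt(6)/213 - 9182/(-1/52296) = -3101*sqrt(6)/213 - 9182*(-52296) = -3101*sqrt(6)/213 + 480181872 = 480181872 - 3101*sqrt(6)/213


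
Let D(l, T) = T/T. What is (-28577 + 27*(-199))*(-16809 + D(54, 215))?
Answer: 570631600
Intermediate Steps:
D(l, T) = 1
(-28577 + 27*(-199))*(-16809 + D(54, 215)) = (-28577 + 27*(-199))*(-16809 + 1) = (-28577 - 5373)*(-16808) = -33950*(-16808) = 570631600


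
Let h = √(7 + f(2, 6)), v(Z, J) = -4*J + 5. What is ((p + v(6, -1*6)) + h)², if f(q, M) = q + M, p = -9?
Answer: (20 + √15)² ≈ 569.92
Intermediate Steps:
v(Z, J) = 5 - 4*J
f(q, M) = M + q
h = √15 (h = √(7 + (6 + 2)) = √(7 + 8) = √15 ≈ 3.8730)
((p + v(6, -1*6)) + h)² = ((-9 + (5 - (-4)*6)) + √15)² = ((-9 + (5 - 4*(-6))) + √15)² = ((-9 + (5 + 24)) + √15)² = ((-9 + 29) + √15)² = (20 + √15)²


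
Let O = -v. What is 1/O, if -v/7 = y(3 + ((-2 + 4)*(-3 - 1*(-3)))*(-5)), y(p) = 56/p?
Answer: 3/392 ≈ 0.0076531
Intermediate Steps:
v = -392/3 (v = -392/(3 + ((-2 + 4)*(-3 - 1*(-3)))*(-5)) = -392/(3 + (2*(-3 + 3))*(-5)) = -392/(3 + (2*0)*(-5)) = -392/(3 + 0*(-5)) = -392/(3 + 0) = -392/3 ≈ -130.67)
O = 392/3 (O = -1*(-392/3) = 392/3 ≈ 130.67)
1/O = 1/(392/3) = 3/392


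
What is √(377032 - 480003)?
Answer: 11*I*√851 ≈ 320.89*I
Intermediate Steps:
√(377032 - 480003) = √(-102971) = 11*I*√851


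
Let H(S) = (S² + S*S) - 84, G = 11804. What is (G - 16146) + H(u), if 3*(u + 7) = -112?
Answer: -4456/9 ≈ -495.11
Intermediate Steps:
u = -133/3 (u = -7 + (⅓)*(-112) = -7 - 112/3 = -133/3 ≈ -44.333)
H(S) = -84 + 2*S² (H(S) = (S² + S²) - 84 = 2*S² - 84 = -84 + 2*S²)
(G - 16146) + H(u) = (11804 - 16146) + (-84 + 2*(-133/3)²) = -4342 + (-84 + 2*(17689/9)) = -4342 + (-84 + 35378/9) = -4342 + 34622/9 = -4456/9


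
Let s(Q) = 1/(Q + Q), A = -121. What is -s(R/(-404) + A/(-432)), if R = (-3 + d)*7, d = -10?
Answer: -21816/22049 ≈ -0.98943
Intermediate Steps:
R = -91 (R = (-3 - 10)*7 = -13*7 = -91)
s(Q) = 1/(2*Q)
-s(R/(-404) + A/(-432)) = -1/(2*(-91/(-404) - 121/(-432))) = -1/(2*(-91*(-1/404) - 121*(-1/432))) = -1/(2*(91/404 + 121/432)) = -1/(2*22049/43632) = -43632/(2*22049) = -1*21816/22049 = -21816/22049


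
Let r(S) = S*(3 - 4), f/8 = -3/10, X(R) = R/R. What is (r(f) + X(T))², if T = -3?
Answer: 289/25 ≈ 11.560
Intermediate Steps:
X(R) = 1
f = -12/5 (f = 8*(-3/10) = -12/5 ≈ -2.4000)
r(S) = -S (r(S) = S*(-1) = -S)
(r(f) + X(T))² = (-1*(-12/5) + 1)² = (12/5 + 1)² = (17/5)² = 289/25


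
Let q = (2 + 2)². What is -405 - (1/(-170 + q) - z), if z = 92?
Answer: -48201/154 ≈ -312.99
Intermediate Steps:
q = 16 (q = 4² = 16)
-405 - (1/(-170 + q) - z) = -405 - (1/(-170 + 16) - 1*92) = -405 - (1/(-154) - 92) = -405 - (-1/154 - 92) = -405 - 1*(-14169/154) = -405 + 14169/154 = -48201/154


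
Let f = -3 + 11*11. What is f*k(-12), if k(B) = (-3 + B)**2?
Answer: 26550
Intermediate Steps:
f = 118 (f = -3 + 121 = 118)
f*k(-12) = 118*(-3 - 12)**2 = 118*(-15)**2 = 118*225 = 26550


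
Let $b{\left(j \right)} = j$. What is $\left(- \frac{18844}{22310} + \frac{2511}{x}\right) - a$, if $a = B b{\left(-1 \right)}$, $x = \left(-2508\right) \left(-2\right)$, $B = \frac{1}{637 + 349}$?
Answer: $- \frac{3154180977}{9195021880} \approx -0.34303$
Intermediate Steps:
$B = \frac{1}{986} \approx 0.0010142$
$x = 5016$
$a = - \frac{1}{986}$ ($a = \frac{1}{986} \left(-1\right) = - \frac{1}{986} \approx -0.0010142$)
$\left(- \frac{18844}{22310} + \frac{2511}{x}\right) - a = \left(- \frac{18844}{22310} + \frac{2511}{5016}\right) - - \frac{1}{986} = \left(\left(-18844\right) \frac{1}{22310} + 2511 \cdot \frac{1}{5016}\right) + \frac{1}{986} = \left(- \frac{9422}{11155} + \frac{837}{1672}\right) + \frac{1}{986} = - \frac{6416849}{18651160} + \frac{1}{986} = - \frac{3154180977}{9195021880}$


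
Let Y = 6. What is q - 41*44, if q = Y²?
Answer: -1768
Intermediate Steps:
q = 36 (q = 6² = 36)
q - 41*44 = 36 - 41*44 = 36 - 1804 = -1768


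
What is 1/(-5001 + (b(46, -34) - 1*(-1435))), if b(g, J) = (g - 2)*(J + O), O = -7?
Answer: -1/5370 ≈ -0.00018622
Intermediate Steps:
b(g, J) = (-7 + J)*(-2 + g) (b(g, J) = (g - 2)*(J - 7) = (-2 + g)*(-7 + J) = (-7 + J)*(-2 + g))
1/(-5001 + (b(46, -34) - 1*(-1435))) = 1/(-5001 + ((14 - 7*46 - 2*(-34) - 34*46) - 1*(-1435))) = 1/(-5001 + ((14 - 322 + 68 - 1564) + 1435)) = 1/(-5001 + (-1804 + 1435)) = 1/(-5001 - 369) = 1/(-5370) = -1/5370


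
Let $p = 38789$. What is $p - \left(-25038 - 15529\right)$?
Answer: $79356$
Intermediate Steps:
$p - \left(-25038 - 15529\right) = 38789 - \left(-25038 - 15529\right) = 38789 - -40567 = 38789 + 40567 = 79356$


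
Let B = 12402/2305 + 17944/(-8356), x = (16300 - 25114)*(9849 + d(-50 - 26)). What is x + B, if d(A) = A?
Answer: -414772828549642/4815145 ≈ -8.6139e+7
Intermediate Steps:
x = -86139222 (x = (16300 - 25114)*(9849 + (-50 - 26)) = -8814*(9849 - 76) = -8814*9773 = -86139222)
B = 15567548/4815145 (B = 12402*(1/2305) + 17944*(-1/8356) = 12402/2305 - 4486/2089 = 15567548/4815145 ≈ 3.2330)
x + B = -86139222 + 15567548/4815145 = -414772828549642/4815145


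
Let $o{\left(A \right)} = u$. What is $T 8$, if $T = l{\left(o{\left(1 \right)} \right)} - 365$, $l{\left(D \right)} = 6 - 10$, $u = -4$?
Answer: $-2952$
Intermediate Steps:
$o{\left(A \right)} = -4$
$l{\left(D \right)} = -4$
$T = -369$ ($T = -4 - 365 = -369$)
$T 8 = \left(-369\right) 8 = -2952$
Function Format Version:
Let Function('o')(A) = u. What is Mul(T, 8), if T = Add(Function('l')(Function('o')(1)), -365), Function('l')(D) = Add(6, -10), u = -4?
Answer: -2952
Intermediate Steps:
Function('o')(A) = -4
Function('l')(D) = -4
T = -369 (T = Add(-4, -365) = -369)
Mul(T, 8) = Mul(-369, 8) = -2952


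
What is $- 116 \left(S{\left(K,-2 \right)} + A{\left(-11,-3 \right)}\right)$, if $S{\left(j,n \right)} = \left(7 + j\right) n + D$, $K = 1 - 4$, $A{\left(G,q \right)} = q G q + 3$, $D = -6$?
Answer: $12760$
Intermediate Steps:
$A{\left(G,q \right)} = 3 + G q^{2}$ ($A{\left(G,q \right)} = G q q + 3 = G q^{2} + 3 = 3 + G q^{2}$)
$K = -3$
$S{\left(j,n \right)} = -6 + n \left(7 + j\right)$ ($S{\left(j,n \right)} = \left(7 + j\right) n - 6 = n \left(7 + j\right) - 6 = -6 + n \left(7 + j\right)$)
$- 116 \left(S{\left(K,-2 \right)} + A{\left(-11,-3 \right)}\right) = - 116 \left(\left(-6 + 7 \left(-2\right) - -6\right) + \left(3 - 11 \left(-3\right)^{2}\right)\right) = - 116 \left(\left(-6 - 14 + 6\right) + \left(3 - 99\right)\right) = - 116 \left(-14 + \left(3 - 99\right)\right) = - 116 \left(-14 - 96\right) = \left(-116\right) \left(-110\right) = 12760$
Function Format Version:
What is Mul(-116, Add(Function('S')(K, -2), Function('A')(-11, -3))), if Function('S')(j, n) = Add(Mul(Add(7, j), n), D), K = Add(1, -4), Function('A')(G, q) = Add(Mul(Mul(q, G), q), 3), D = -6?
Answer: 12760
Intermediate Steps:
Function('A')(G, q) = Add(3, Mul(G, Pow(q, 2))) (Function('A')(G, q) = Add(Mul(Mul(G, q), q), 3) = Add(Mul(G, Pow(q, 2)), 3) = Add(3, Mul(G, Pow(q, 2))))
K = -3
Function('S')(j, n) = Add(-6, Mul(n, Add(7, j))) (Function('S')(j, n) = Add(Mul(Add(7, j), n), -6) = Add(Mul(n, Add(7, j)), -6) = Add(-6, Mul(n, Add(7, j))))
Mul(-116, Add(Function('S')(K, -2), Function('A')(-11, -3))) = Mul(-116, Add(Add(-6, Mul(7, -2), Mul(-3, -2)), Add(3, Mul(-11, Pow(-3, 2))))) = Mul(-116, Add(Add(-6, -14, 6), Add(3, Mul(-11, 9)))) = Mul(-116, Add(-14, Add(3, -99))) = Mul(-116, Add(-14, -96)) = Mul(-116, -110) = 12760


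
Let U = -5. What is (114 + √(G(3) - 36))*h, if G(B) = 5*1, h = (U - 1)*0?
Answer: 0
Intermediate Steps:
h = 0 (h = (-5 - 1)*0 = -6*0 = 0)
G(B) = 5
(114 + √(G(3) - 36))*h = (114 + √(5 - 36))*0 = (114 + √(-31))*0 = (114 + I*√31)*0 = 0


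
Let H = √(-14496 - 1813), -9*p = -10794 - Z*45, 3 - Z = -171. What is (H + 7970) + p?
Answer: 30118/3 + I*√16309 ≈ 10039.0 + 127.71*I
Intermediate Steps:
Z = 174 (Z = 3 - 1*(-171) = 3 + 171 = 174)
p = 6208/3 (p = -(-10794 - 174*45)/9 = -(-10794 - 1*7830)/9 = -(-10794 - 7830)/9 = -⅑*(-18624) = 6208/3 ≈ 2069.3)
H = I*√16309 (H = √(-16309) = I*√16309 ≈ 127.71*I)
(H + 7970) + p = (I*√16309 + 7970) + 6208/3 = (7970 + I*√16309) + 6208/3 = 30118/3 + I*√16309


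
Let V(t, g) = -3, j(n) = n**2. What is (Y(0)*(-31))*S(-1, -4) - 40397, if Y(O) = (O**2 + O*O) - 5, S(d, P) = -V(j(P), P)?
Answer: -39932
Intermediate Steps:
S(d, P) = 3 (S(d, P) = -1*(-3) = 3)
Y(O) = -5 + 2*O**2 (Y(O) = (O**2 + O**2) - 5 = 2*O**2 - 5 = -5 + 2*O**2)
(Y(0)*(-31))*S(-1, -4) - 40397 = ((-5 + 2*0**2)*(-31))*3 - 40397 = ((-5 + 2*0)*(-31))*3 - 40397 = ((-5 + 0)*(-31))*3 - 40397 = -5*(-31)*3 - 40397 = 155*3 - 40397 = 465 - 40397 = -39932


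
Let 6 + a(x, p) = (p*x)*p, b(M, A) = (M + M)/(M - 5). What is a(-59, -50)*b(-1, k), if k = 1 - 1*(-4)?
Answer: -147506/3 ≈ -49169.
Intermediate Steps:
k = 5 (k = 1 + 4 = 5)
b(M, A) = 2*M/(-5 + M) (b(M, A) = (2*M)/(-5 + M) = 2*M/(-5 + M))
a(x, p) = -6 + x*p**2 (a(x, p) = -6 + (p*x)*p = -6 + x*p**2)
a(-59, -50)*b(-1, k) = (-6 - 59*(-50)**2)*(2*(-1)/(-5 - 1)) = (-6 - 59*2500)*(2*(-1)/(-6)) = (-6 - 147500)*(2*(-1)*(-1/6)) = -147506*1/3 = -147506/3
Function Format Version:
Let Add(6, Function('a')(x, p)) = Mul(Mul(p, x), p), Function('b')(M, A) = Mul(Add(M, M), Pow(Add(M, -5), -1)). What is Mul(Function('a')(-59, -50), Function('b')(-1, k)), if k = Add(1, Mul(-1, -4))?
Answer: Rational(-147506, 3) ≈ -49169.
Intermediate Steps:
k = 5 (k = Add(1, 4) = 5)
Function('b')(M, A) = Mul(2, M, Pow(Add(-5, M), -1)) (Function('b')(M, A) = Mul(Mul(2, M), Pow(Add(-5, M), -1)) = Mul(2, M, Pow(Add(-5, M), -1)))
Function('a')(x, p) = Add(-6, Mul(x, Pow(p, 2))) (Function('a')(x, p) = Add(-6, Mul(Mul(p, x), p)) = Add(-6, Mul(x, Pow(p, 2))))
Mul(Function('a')(-59, -50), Function('b')(-1, k)) = Mul(Add(-6, Mul(-59, Pow(-50, 2))), Mul(2, -1, Pow(Add(-5, -1), -1))) = Mul(Add(-6, Mul(-59, 2500)), Mul(2, -1, Pow(-6, -1))) = Mul(Add(-6, -147500), Mul(2, -1, Rational(-1, 6))) = Mul(-147506, Rational(1, 3)) = Rational(-147506, 3)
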